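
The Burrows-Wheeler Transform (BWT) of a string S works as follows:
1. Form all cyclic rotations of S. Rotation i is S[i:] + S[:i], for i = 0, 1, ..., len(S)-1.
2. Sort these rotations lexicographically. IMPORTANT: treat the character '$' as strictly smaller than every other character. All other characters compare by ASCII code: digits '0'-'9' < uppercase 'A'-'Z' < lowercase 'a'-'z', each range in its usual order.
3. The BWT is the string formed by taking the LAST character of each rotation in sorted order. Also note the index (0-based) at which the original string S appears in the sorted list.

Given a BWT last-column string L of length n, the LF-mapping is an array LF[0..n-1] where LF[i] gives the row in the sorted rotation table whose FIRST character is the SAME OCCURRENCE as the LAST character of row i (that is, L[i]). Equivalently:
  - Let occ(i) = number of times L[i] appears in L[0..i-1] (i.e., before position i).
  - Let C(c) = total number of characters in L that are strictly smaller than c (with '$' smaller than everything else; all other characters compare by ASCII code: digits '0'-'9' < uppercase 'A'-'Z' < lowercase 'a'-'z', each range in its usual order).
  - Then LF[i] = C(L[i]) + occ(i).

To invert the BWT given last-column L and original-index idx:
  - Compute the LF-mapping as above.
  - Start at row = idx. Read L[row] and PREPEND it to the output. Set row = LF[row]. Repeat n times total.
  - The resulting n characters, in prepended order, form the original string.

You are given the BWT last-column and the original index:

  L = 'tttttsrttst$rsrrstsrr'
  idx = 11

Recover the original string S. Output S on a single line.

Answer: stsstrrttsrtstrtrtrt$

Derivation:
LF mapping: 12 13 14 15 16 7 1 17 18 8 19 0 2 9 3 4 10 20 11 5 6
Walk LF starting at row 11, prepending L[row]:
  step 1: row=11, L[11]='$', prepend. Next row=LF[11]=0
  step 2: row=0, L[0]='t', prepend. Next row=LF[0]=12
  step 3: row=12, L[12]='r', prepend. Next row=LF[12]=2
  step 4: row=2, L[2]='t', prepend. Next row=LF[2]=14
  step 5: row=14, L[14]='r', prepend. Next row=LF[14]=3
  step 6: row=3, L[3]='t', prepend. Next row=LF[3]=15
  step 7: row=15, L[15]='r', prepend. Next row=LF[15]=4
  step 8: row=4, L[4]='t', prepend. Next row=LF[4]=16
  step 9: row=16, L[16]='s', prepend. Next row=LF[16]=10
  step 10: row=10, L[10]='t', prepend. Next row=LF[10]=19
  step 11: row=19, L[19]='r', prepend. Next row=LF[19]=5
  step 12: row=5, L[5]='s', prepend. Next row=LF[5]=7
  step 13: row=7, L[7]='t', prepend. Next row=LF[7]=17
  step 14: row=17, L[17]='t', prepend. Next row=LF[17]=20
  step 15: row=20, L[20]='r', prepend. Next row=LF[20]=6
  step 16: row=6, L[6]='r', prepend. Next row=LF[6]=1
  step 17: row=1, L[1]='t', prepend. Next row=LF[1]=13
  step 18: row=13, L[13]='s', prepend. Next row=LF[13]=9
  step 19: row=9, L[9]='s', prepend. Next row=LF[9]=8
  step 20: row=8, L[8]='t', prepend. Next row=LF[8]=18
  step 21: row=18, L[18]='s', prepend. Next row=LF[18]=11
Reversed output: stsstrrttsrtstrtrtrt$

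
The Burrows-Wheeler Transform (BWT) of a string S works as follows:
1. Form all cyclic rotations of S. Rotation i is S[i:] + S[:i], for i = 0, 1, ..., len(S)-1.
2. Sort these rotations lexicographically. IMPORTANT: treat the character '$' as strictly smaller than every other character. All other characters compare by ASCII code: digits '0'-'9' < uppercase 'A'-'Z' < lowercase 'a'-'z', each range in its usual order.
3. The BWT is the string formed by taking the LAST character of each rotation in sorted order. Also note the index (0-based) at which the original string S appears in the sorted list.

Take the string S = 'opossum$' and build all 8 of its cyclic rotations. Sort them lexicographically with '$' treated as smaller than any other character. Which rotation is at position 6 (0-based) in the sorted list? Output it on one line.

Answer: sum$opos

Derivation:
All 8 rotations (rotation i = S[i:]+S[:i]):
  rot[0] = opossum$
  rot[1] = possum$o
  rot[2] = ossum$op
  rot[3] = ssum$opo
  rot[4] = sum$opos
  rot[5] = um$oposs
  rot[6] = m$opossu
  rot[7] = $opossum
Sorted (with $ < everything):
  sorted[0] = $opossum
  sorted[1] = m$opossu
  sorted[2] = opossum$
  sorted[3] = ossum$op
  sorted[4] = possum$o
  sorted[5] = ssum$opo
  sorted[6] = sum$opos
  sorted[7] = um$oposs
sorted[6] = sum$opos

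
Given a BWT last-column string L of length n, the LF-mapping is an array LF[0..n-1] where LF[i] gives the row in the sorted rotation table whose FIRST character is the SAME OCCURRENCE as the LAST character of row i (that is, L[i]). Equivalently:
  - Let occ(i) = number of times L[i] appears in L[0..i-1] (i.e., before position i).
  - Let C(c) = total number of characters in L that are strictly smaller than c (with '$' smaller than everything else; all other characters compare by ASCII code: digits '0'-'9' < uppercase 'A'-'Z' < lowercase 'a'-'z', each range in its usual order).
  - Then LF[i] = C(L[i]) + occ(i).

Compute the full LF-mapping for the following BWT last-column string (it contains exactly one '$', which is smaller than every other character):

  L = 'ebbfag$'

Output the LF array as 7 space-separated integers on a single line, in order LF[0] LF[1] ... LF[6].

Answer: 4 2 3 5 1 6 0

Derivation:
Char counts: '$':1, 'a':1, 'b':2, 'e':1, 'f':1, 'g':1
C (first-col start): C('$')=0, C('a')=1, C('b')=2, C('e')=4, C('f')=5, C('g')=6
L[0]='e': occ=0, LF[0]=C('e')+0=4+0=4
L[1]='b': occ=0, LF[1]=C('b')+0=2+0=2
L[2]='b': occ=1, LF[2]=C('b')+1=2+1=3
L[3]='f': occ=0, LF[3]=C('f')+0=5+0=5
L[4]='a': occ=0, LF[4]=C('a')+0=1+0=1
L[5]='g': occ=0, LF[5]=C('g')+0=6+0=6
L[6]='$': occ=0, LF[6]=C('$')+0=0+0=0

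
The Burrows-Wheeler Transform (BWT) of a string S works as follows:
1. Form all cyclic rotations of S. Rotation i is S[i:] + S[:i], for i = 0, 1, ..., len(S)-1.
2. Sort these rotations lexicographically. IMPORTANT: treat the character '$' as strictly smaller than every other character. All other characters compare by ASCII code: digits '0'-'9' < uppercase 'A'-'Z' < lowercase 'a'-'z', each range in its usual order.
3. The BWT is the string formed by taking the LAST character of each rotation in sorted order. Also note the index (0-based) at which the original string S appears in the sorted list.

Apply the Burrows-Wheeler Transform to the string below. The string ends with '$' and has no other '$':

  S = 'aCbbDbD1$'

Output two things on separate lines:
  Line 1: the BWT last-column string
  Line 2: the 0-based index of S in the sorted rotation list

All 9 rotations (rotation i = S[i:]+S[:i]):
  rot[0] = aCbbDbD1$
  rot[1] = CbbDbD1$a
  rot[2] = bbDbD1$aC
  rot[3] = bDbD1$aCb
  rot[4] = DbD1$aCbb
  rot[5] = bD1$aCbbD
  rot[6] = D1$aCbbDb
  rot[7] = 1$aCbbDbD
  rot[8] = $aCbbDbD1
Sorted (with $ < everything):
  sorted[0] = $aCbbDbD1  (last char: '1')
  sorted[1] = 1$aCbbDbD  (last char: 'D')
  sorted[2] = CbbDbD1$a  (last char: 'a')
  sorted[3] = D1$aCbbDb  (last char: 'b')
  sorted[4] = DbD1$aCbb  (last char: 'b')
  sorted[5] = aCbbDbD1$  (last char: '$')
  sorted[6] = bD1$aCbbD  (last char: 'D')
  sorted[7] = bDbD1$aCb  (last char: 'b')
  sorted[8] = bbDbD1$aC  (last char: 'C')
Last column: 1Dabb$DbC
Original string S is at sorted index 5

Answer: 1Dabb$DbC
5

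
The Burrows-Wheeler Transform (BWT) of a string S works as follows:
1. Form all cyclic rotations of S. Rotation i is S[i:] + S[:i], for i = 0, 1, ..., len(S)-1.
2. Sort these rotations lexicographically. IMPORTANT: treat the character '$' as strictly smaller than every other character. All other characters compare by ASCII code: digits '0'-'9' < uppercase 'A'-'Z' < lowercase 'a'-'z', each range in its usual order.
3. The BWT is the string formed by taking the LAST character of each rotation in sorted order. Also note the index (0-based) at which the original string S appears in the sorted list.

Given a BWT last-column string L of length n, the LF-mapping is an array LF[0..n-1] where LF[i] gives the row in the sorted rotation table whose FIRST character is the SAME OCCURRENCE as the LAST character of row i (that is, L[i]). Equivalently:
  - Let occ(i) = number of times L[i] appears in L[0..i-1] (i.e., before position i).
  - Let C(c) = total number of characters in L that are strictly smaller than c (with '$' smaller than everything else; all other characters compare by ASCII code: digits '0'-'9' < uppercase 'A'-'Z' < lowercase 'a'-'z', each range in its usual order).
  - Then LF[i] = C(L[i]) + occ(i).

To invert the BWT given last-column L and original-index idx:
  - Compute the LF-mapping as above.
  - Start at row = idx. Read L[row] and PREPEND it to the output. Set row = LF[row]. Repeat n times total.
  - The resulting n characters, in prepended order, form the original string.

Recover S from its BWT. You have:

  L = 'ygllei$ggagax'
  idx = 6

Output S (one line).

LF mapping: 12 4 9 10 3 8 0 5 6 1 7 2 11
Walk LF starting at row 6, prepending L[row]:
  step 1: row=6, L[6]='$', prepend. Next row=LF[6]=0
  step 2: row=0, L[0]='y', prepend. Next row=LF[0]=12
  step 3: row=12, L[12]='x', prepend. Next row=LF[12]=11
  step 4: row=11, L[11]='a', prepend. Next row=LF[11]=2
  step 5: row=2, L[2]='l', prepend. Next row=LF[2]=9
  step 6: row=9, L[9]='a', prepend. Next row=LF[9]=1
  step 7: row=1, L[1]='g', prepend. Next row=LF[1]=4
  step 8: row=4, L[4]='e', prepend. Next row=LF[4]=3
  step 9: row=3, L[3]='l', prepend. Next row=LF[3]=10
  step 10: row=10, L[10]='g', prepend. Next row=LF[10]=7
  step 11: row=7, L[7]='g', prepend. Next row=LF[7]=5
  step 12: row=5, L[5]='i', prepend. Next row=LF[5]=8
  step 13: row=8, L[8]='g', prepend. Next row=LF[8]=6
Reversed output: gigglegalaxy$

Answer: gigglegalaxy$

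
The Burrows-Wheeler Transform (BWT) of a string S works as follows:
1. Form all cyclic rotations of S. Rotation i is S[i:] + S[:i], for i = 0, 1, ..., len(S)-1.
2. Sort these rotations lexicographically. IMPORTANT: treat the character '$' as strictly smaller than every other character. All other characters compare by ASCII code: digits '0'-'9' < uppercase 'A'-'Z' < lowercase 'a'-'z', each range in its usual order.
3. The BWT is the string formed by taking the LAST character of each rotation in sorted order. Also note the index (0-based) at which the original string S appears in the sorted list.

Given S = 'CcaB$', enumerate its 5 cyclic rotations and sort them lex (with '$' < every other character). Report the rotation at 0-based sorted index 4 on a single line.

All 5 rotations (rotation i = S[i:]+S[:i]):
  rot[0] = CcaB$
  rot[1] = caB$C
  rot[2] = aB$Cc
  rot[3] = B$Cca
  rot[4] = $CcaB
Sorted (with $ < everything):
  sorted[0] = $CcaB
  sorted[1] = B$Cca
  sorted[2] = CcaB$
  sorted[3] = aB$Cc
  sorted[4] = caB$C
sorted[4] = caB$C

Answer: caB$C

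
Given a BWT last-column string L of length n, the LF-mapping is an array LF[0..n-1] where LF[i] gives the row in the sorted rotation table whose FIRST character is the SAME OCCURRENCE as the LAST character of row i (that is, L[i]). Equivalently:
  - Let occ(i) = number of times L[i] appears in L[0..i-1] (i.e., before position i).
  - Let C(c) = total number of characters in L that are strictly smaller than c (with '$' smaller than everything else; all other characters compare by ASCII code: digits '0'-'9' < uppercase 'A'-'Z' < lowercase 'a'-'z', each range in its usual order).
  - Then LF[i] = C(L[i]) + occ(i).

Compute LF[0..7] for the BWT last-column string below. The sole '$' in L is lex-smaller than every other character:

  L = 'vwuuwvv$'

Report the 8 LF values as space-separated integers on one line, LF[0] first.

Answer: 3 6 1 2 7 4 5 0

Derivation:
Char counts: '$':1, 'u':2, 'v':3, 'w':2
C (first-col start): C('$')=0, C('u')=1, C('v')=3, C('w')=6
L[0]='v': occ=0, LF[0]=C('v')+0=3+0=3
L[1]='w': occ=0, LF[1]=C('w')+0=6+0=6
L[2]='u': occ=0, LF[2]=C('u')+0=1+0=1
L[3]='u': occ=1, LF[3]=C('u')+1=1+1=2
L[4]='w': occ=1, LF[4]=C('w')+1=6+1=7
L[5]='v': occ=1, LF[5]=C('v')+1=3+1=4
L[6]='v': occ=2, LF[6]=C('v')+2=3+2=5
L[7]='$': occ=0, LF[7]=C('$')+0=0+0=0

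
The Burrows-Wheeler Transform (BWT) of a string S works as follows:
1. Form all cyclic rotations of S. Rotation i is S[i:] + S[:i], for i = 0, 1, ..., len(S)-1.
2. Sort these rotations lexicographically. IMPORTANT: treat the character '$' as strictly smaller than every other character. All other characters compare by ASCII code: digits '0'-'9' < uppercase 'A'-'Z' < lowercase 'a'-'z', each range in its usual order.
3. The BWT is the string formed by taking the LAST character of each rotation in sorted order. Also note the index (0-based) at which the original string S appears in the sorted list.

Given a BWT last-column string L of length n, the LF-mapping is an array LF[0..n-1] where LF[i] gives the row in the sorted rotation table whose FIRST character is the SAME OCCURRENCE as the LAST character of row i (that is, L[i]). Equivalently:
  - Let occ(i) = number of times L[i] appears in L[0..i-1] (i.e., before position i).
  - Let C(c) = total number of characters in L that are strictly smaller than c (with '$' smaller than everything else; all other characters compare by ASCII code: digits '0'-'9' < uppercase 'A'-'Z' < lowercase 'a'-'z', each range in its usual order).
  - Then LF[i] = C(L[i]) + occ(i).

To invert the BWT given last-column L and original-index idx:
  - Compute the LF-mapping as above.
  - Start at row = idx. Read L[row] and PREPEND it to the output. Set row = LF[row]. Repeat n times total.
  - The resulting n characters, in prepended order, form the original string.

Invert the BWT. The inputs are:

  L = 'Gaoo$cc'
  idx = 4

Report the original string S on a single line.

Answer: cocoaG$

Derivation:
LF mapping: 1 2 5 6 0 3 4
Walk LF starting at row 4, prepending L[row]:
  step 1: row=4, L[4]='$', prepend. Next row=LF[4]=0
  step 2: row=0, L[0]='G', prepend. Next row=LF[0]=1
  step 3: row=1, L[1]='a', prepend. Next row=LF[1]=2
  step 4: row=2, L[2]='o', prepend. Next row=LF[2]=5
  step 5: row=5, L[5]='c', prepend. Next row=LF[5]=3
  step 6: row=3, L[3]='o', prepend. Next row=LF[3]=6
  step 7: row=6, L[6]='c', prepend. Next row=LF[6]=4
Reversed output: cocoaG$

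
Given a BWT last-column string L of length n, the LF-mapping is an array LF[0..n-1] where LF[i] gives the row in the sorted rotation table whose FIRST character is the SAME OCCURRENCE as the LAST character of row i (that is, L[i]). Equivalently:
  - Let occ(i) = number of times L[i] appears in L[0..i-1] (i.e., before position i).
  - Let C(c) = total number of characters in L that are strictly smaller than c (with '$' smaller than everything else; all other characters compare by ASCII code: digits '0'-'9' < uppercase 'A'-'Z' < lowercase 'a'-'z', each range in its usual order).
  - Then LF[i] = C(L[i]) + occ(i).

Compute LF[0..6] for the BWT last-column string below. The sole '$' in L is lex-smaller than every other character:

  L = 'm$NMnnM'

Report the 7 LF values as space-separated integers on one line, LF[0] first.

Char counts: '$':1, 'M':2, 'N':1, 'm':1, 'n':2
C (first-col start): C('$')=0, C('M')=1, C('N')=3, C('m')=4, C('n')=5
L[0]='m': occ=0, LF[0]=C('m')+0=4+0=4
L[1]='$': occ=0, LF[1]=C('$')+0=0+0=0
L[2]='N': occ=0, LF[2]=C('N')+0=3+0=3
L[3]='M': occ=0, LF[3]=C('M')+0=1+0=1
L[4]='n': occ=0, LF[4]=C('n')+0=5+0=5
L[5]='n': occ=1, LF[5]=C('n')+1=5+1=6
L[6]='M': occ=1, LF[6]=C('M')+1=1+1=2

Answer: 4 0 3 1 5 6 2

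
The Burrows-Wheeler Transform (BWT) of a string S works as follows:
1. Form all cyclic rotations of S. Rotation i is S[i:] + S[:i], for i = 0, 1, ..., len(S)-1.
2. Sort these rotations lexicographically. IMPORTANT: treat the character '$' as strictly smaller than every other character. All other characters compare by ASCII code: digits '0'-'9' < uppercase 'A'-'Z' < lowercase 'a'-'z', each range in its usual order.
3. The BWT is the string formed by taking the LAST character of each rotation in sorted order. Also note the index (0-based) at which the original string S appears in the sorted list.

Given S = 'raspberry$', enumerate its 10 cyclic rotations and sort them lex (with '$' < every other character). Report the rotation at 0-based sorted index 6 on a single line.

All 10 rotations (rotation i = S[i:]+S[:i]):
  rot[0] = raspberry$
  rot[1] = aspberry$r
  rot[2] = spberry$ra
  rot[3] = pberry$ras
  rot[4] = berry$rasp
  rot[5] = erry$raspb
  rot[6] = rry$raspbe
  rot[7] = ry$raspber
  rot[8] = y$raspberr
  rot[9] = $raspberry
Sorted (with $ < everything):
  sorted[0] = $raspberry
  sorted[1] = aspberry$r
  sorted[2] = berry$rasp
  sorted[3] = erry$raspb
  sorted[4] = pberry$ras
  sorted[5] = raspberry$
  sorted[6] = rry$raspbe
  sorted[7] = ry$raspber
  sorted[8] = spberry$ra
  sorted[9] = y$raspberr
sorted[6] = rry$raspbe

Answer: rry$raspbe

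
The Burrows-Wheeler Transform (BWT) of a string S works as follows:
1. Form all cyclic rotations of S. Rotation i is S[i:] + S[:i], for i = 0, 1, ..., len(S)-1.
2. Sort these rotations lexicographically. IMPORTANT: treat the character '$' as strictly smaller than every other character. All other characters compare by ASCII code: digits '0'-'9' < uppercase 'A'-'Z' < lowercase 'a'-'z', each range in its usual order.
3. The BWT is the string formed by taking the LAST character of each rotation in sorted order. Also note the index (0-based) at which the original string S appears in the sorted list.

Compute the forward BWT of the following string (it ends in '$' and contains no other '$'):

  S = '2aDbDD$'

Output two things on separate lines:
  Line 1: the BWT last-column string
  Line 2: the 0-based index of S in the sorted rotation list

All 7 rotations (rotation i = S[i:]+S[:i]):
  rot[0] = 2aDbDD$
  rot[1] = aDbDD$2
  rot[2] = DbDD$2a
  rot[3] = bDD$2aD
  rot[4] = DD$2aDb
  rot[5] = D$2aDbD
  rot[6] = $2aDbDD
Sorted (with $ < everything):
  sorted[0] = $2aDbDD  (last char: 'D')
  sorted[1] = 2aDbDD$  (last char: '$')
  sorted[2] = D$2aDbD  (last char: 'D')
  sorted[3] = DD$2aDb  (last char: 'b')
  sorted[4] = DbDD$2a  (last char: 'a')
  sorted[5] = aDbDD$2  (last char: '2')
  sorted[6] = bDD$2aD  (last char: 'D')
Last column: D$Dba2D
Original string S is at sorted index 1

Answer: D$Dba2D
1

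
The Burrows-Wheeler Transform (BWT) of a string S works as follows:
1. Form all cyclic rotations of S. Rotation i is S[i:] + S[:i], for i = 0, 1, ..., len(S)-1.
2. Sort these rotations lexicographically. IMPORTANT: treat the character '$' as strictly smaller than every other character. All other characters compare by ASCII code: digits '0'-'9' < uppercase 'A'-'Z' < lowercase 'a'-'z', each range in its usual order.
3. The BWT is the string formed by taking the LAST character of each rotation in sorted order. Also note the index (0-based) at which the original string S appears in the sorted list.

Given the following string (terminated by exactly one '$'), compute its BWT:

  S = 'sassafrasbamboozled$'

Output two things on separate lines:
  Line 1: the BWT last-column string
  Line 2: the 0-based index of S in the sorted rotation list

Answer: dsbrssmelazabofs$aao
16

Derivation:
All 20 rotations (rotation i = S[i:]+S[:i]):
  rot[0] = sassafrasbamboozled$
  rot[1] = assafrasbamboozled$s
  rot[2] = ssafrasbamboozled$sa
  rot[3] = safrasbamboozled$sas
  rot[4] = afrasbamboozled$sass
  rot[5] = frasbamboozled$sassa
  rot[6] = rasbamboozled$sassaf
  rot[7] = asbamboozled$sassafr
  rot[8] = sbamboozled$sassafra
  rot[9] = bamboozled$sassafras
  rot[10] = amboozled$sassafrasb
  rot[11] = mboozled$sassafrasba
  rot[12] = boozled$sassafrasbam
  rot[13] = oozled$sassafrasbamb
  rot[14] = ozled$sassafrasbambo
  rot[15] = zled$sassafrasbamboo
  rot[16] = led$sassafrasbambooz
  rot[17] = ed$sassafrasbamboozl
  rot[18] = d$sassafrasbamboozle
  rot[19] = $sassafrasbamboozled
Sorted (with $ < everything):
  sorted[0] = $sassafrasbamboozled  (last char: 'd')
  sorted[1] = afrasbamboozled$sass  (last char: 's')
  sorted[2] = amboozled$sassafrasb  (last char: 'b')
  sorted[3] = asbamboozled$sassafr  (last char: 'r')
  sorted[4] = assafrasbamboozled$s  (last char: 's')
  sorted[5] = bamboozled$sassafras  (last char: 's')
  sorted[6] = boozled$sassafrasbam  (last char: 'm')
  sorted[7] = d$sassafrasbamboozle  (last char: 'e')
  sorted[8] = ed$sassafrasbamboozl  (last char: 'l')
  sorted[9] = frasbamboozled$sassa  (last char: 'a')
  sorted[10] = led$sassafrasbambooz  (last char: 'z')
  sorted[11] = mboozled$sassafrasba  (last char: 'a')
  sorted[12] = oozled$sassafrasbamb  (last char: 'b')
  sorted[13] = ozled$sassafrasbambo  (last char: 'o')
  sorted[14] = rasbamboozled$sassaf  (last char: 'f')
  sorted[15] = safrasbamboozled$sas  (last char: 's')
  sorted[16] = sassafrasbamboozled$  (last char: '$')
  sorted[17] = sbamboozled$sassafra  (last char: 'a')
  sorted[18] = ssafrasbamboozled$sa  (last char: 'a')
  sorted[19] = zled$sassafrasbamboo  (last char: 'o')
Last column: dsbrssmelazabofs$aao
Original string S is at sorted index 16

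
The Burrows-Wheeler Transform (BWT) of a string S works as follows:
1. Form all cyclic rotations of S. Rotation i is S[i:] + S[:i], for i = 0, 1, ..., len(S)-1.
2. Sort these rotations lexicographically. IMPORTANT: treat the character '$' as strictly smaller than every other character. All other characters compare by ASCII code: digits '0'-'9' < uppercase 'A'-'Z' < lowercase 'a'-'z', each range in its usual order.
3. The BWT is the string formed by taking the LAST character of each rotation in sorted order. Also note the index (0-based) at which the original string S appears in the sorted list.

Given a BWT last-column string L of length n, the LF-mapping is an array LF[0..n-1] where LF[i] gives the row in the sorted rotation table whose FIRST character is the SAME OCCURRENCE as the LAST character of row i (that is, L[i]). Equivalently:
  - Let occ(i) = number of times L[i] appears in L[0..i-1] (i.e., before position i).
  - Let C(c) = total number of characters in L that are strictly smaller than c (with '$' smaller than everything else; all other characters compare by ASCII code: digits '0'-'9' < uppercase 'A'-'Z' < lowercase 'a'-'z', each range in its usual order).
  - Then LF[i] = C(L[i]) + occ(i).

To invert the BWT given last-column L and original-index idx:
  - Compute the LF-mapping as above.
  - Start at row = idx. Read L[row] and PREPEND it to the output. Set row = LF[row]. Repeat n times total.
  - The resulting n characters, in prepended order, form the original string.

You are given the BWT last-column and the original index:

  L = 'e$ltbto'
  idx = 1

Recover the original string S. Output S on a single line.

Answer: bottle$

Derivation:
LF mapping: 2 0 3 5 1 6 4
Walk LF starting at row 1, prepending L[row]:
  step 1: row=1, L[1]='$', prepend. Next row=LF[1]=0
  step 2: row=0, L[0]='e', prepend. Next row=LF[0]=2
  step 3: row=2, L[2]='l', prepend. Next row=LF[2]=3
  step 4: row=3, L[3]='t', prepend. Next row=LF[3]=5
  step 5: row=5, L[5]='t', prepend. Next row=LF[5]=6
  step 6: row=6, L[6]='o', prepend. Next row=LF[6]=4
  step 7: row=4, L[4]='b', prepend. Next row=LF[4]=1
Reversed output: bottle$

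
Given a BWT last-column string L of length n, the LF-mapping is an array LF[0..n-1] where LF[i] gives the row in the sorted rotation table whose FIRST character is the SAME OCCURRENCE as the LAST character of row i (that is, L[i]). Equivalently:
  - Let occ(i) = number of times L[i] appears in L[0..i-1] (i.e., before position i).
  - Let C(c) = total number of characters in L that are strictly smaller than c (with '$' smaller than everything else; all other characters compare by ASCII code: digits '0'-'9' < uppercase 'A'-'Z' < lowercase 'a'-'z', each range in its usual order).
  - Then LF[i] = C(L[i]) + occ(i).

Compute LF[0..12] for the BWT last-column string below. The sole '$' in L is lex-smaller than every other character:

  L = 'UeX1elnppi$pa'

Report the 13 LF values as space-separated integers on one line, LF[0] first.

Char counts: '$':1, '1':1, 'U':1, 'X':1, 'a':1, 'e':2, 'i':1, 'l':1, 'n':1, 'p':3
C (first-col start): C('$')=0, C('1')=1, C('U')=2, C('X')=3, C('a')=4, C('e')=5, C('i')=7, C('l')=8, C('n')=9, C('p')=10
L[0]='U': occ=0, LF[0]=C('U')+0=2+0=2
L[1]='e': occ=0, LF[1]=C('e')+0=5+0=5
L[2]='X': occ=0, LF[2]=C('X')+0=3+0=3
L[3]='1': occ=0, LF[3]=C('1')+0=1+0=1
L[4]='e': occ=1, LF[4]=C('e')+1=5+1=6
L[5]='l': occ=0, LF[5]=C('l')+0=8+0=8
L[6]='n': occ=0, LF[6]=C('n')+0=9+0=9
L[7]='p': occ=0, LF[7]=C('p')+0=10+0=10
L[8]='p': occ=1, LF[8]=C('p')+1=10+1=11
L[9]='i': occ=0, LF[9]=C('i')+0=7+0=7
L[10]='$': occ=0, LF[10]=C('$')+0=0+0=0
L[11]='p': occ=2, LF[11]=C('p')+2=10+2=12
L[12]='a': occ=0, LF[12]=C('a')+0=4+0=4

Answer: 2 5 3 1 6 8 9 10 11 7 0 12 4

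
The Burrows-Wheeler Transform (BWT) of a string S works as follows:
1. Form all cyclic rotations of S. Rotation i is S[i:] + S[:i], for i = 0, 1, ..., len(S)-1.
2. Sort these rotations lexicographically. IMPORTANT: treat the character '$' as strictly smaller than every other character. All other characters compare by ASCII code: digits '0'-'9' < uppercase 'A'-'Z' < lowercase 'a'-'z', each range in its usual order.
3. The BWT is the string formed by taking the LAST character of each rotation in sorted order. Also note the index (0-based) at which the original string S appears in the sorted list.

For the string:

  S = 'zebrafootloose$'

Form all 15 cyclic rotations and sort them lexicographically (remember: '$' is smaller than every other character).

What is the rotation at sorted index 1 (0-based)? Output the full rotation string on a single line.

Answer: afootloose$zebr

Derivation:
All 15 rotations (rotation i = S[i:]+S[:i]):
  rot[0] = zebrafootloose$
  rot[1] = ebrafootloose$z
  rot[2] = brafootloose$ze
  rot[3] = rafootloose$zeb
  rot[4] = afootloose$zebr
  rot[5] = footloose$zebra
  rot[6] = ootloose$zebraf
  rot[7] = otloose$zebrafo
  rot[8] = tloose$zebrafoo
  rot[9] = loose$zebrafoot
  rot[10] = oose$zebrafootl
  rot[11] = ose$zebrafootlo
  rot[12] = se$zebrafootloo
  rot[13] = e$zebrafootloos
  rot[14] = $zebrafootloose
Sorted (with $ < everything):
  sorted[0] = $zebrafootloose
  sorted[1] = afootloose$zebr
  sorted[2] = brafootloose$ze
  sorted[3] = e$zebrafootloos
  sorted[4] = ebrafootloose$z
  sorted[5] = footloose$zebra
  sorted[6] = loose$zebrafoot
  sorted[7] = oose$zebrafootl
  sorted[8] = ootloose$zebraf
  sorted[9] = ose$zebrafootlo
  sorted[10] = otloose$zebrafo
  sorted[11] = rafootloose$zeb
  sorted[12] = se$zebrafootloo
  sorted[13] = tloose$zebrafoo
  sorted[14] = zebrafootloose$
sorted[1] = afootloose$zebr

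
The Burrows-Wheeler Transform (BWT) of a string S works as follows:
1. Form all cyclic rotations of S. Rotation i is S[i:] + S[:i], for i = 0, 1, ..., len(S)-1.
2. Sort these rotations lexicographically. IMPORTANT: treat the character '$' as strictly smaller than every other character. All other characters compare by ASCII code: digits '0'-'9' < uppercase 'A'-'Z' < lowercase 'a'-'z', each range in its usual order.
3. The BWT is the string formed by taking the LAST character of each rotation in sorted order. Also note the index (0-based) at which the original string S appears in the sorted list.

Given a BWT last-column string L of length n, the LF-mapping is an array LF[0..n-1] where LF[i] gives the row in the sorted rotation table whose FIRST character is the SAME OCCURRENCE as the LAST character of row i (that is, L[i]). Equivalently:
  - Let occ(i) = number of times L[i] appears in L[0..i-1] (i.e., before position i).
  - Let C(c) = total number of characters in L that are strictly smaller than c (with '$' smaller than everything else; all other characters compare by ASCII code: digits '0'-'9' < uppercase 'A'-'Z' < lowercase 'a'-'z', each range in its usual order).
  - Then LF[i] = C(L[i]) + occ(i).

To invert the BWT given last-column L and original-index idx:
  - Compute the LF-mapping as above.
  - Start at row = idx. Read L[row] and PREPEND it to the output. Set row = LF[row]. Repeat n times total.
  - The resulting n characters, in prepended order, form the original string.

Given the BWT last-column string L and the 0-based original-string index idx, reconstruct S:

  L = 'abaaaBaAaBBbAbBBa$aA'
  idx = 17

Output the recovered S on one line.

Answer: bABaBaabaAbaBaAaBBa$

Derivation:
LF mapping: 9 17 10 11 12 4 13 1 14 5 6 18 2 19 7 8 15 0 16 3
Walk LF starting at row 17, prepending L[row]:
  step 1: row=17, L[17]='$', prepend. Next row=LF[17]=0
  step 2: row=0, L[0]='a', prepend. Next row=LF[0]=9
  step 3: row=9, L[9]='B', prepend. Next row=LF[9]=5
  step 4: row=5, L[5]='B', prepend. Next row=LF[5]=4
  step 5: row=4, L[4]='a', prepend. Next row=LF[4]=12
  step 6: row=12, L[12]='A', prepend. Next row=LF[12]=2
  step 7: row=2, L[2]='a', prepend. Next row=LF[2]=10
  step 8: row=10, L[10]='B', prepend. Next row=LF[10]=6
  step 9: row=6, L[6]='a', prepend. Next row=LF[6]=13
  step 10: row=13, L[13]='b', prepend. Next row=LF[13]=19
  step 11: row=19, L[19]='A', prepend. Next row=LF[19]=3
  step 12: row=3, L[3]='a', prepend. Next row=LF[3]=11
  step 13: row=11, L[11]='b', prepend. Next row=LF[11]=18
  step 14: row=18, L[18]='a', prepend. Next row=LF[18]=16
  step 15: row=16, L[16]='a', prepend. Next row=LF[16]=15
  step 16: row=15, L[15]='B', prepend. Next row=LF[15]=8
  step 17: row=8, L[8]='a', prepend. Next row=LF[8]=14
  step 18: row=14, L[14]='B', prepend. Next row=LF[14]=7
  step 19: row=7, L[7]='A', prepend. Next row=LF[7]=1
  step 20: row=1, L[1]='b', prepend. Next row=LF[1]=17
Reversed output: bABaBaabaAbaBaAaBBa$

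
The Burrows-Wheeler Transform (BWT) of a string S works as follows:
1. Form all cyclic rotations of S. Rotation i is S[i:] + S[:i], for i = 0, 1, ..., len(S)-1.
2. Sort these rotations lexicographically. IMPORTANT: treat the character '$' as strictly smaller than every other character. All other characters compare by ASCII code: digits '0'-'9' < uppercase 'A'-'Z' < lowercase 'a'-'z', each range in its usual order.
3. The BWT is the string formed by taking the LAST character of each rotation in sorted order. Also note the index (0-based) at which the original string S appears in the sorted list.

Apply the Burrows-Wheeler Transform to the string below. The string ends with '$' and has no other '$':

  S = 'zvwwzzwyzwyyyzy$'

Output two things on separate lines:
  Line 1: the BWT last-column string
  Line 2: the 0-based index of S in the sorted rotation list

All 16 rotations (rotation i = S[i:]+S[:i]):
  rot[0] = zvwwzzwyzwyyyzy$
  rot[1] = vwwzzwyzwyyyzy$z
  rot[2] = wwzzwyzwyyyzy$zv
  rot[3] = wzzwyzwyyyzy$zvw
  rot[4] = zzwyzwyyyzy$zvww
  rot[5] = zwyzwyyyzy$zvwwz
  rot[6] = wyzwyyyzy$zvwwzz
  rot[7] = yzwyyyzy$zvwwzzw
  rot[8] = zwyyyzy$zvwwzzwy
  rot[9] = wyyyzy$zvwwzzwyz
  rot[10] = yyyzy$zvwwzzwyzw
  rot[11] = yyzy$zvwwzzwyzwy
  rot[12] = yzy$zvwwzzwyzwyy
  rot[13] = zy$zvwwzzwyzwyyy
  rot[14] = y$zvwwzzwyzwyyyz
  rot[15] = $zvwwzzwyzwyyyzy
Sorted (with $ < everything):
  sorted[0] = $zvwwzzwyzwyyyzy  (last char: 'y')
  sorted[1] = vwwzzwyzwyyyzy$z  (last char: 'z')
  sorted[2] = wwzzwyzwyyyzy$zv  (last char: 'v')
  sorted[3] = wyyyzy$zvwwzzwyz  (last char: 'z')
  sorted[4] = wyzwyyyzy$zvwwzz  (last char: 'z')
  sorted[5] = wzzwyzwyyyzy$zvw  (last char: 'w')
  sorted[6] = y$zvwwzzwyzwyyyz  (last char: 'z')
  sorted[7] = yyyzy$zvwwzzwyzw  (last char: 'w')
  sorted[8] = yyzy$zvwwzzwyzwy  (last char: 'y')
  sorted[9] = yzwyyyzy$zvwwzzw  (last char: 'w')
  sorted[10] = yzy$zvwwzzwyzwyy  (last char: 'y')
  sorted[11] = zvwwzzwyzwyyyzy$  (last char: '$')
  sorted[12] = zwyyyzy$zvwwzzwy  (last char: 'y')
  sorted[13] = zwyzwyyyzy$zvwwz  (last char: 'z')
  sorted[14] = zy$zvwwzzwyzwyyy  (last char: 'y')
  sorted[15] = zzwyzwyyyzy$zvww  (last char: 'w')
Last column: yzvzzwzwywy$yzyw
Original string S is at sorted index 11

Answer: yzvzzwzwywy$yzyw
11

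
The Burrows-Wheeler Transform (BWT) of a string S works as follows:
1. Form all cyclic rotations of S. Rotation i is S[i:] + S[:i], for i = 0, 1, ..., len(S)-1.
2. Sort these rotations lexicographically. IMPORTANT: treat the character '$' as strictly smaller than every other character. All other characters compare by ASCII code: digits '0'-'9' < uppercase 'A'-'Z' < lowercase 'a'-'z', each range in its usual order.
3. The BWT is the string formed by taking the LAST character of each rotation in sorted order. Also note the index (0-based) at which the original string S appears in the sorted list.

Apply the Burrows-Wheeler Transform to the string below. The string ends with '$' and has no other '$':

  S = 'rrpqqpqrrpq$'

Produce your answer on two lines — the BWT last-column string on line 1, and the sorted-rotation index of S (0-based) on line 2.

All 12 rotations (rotation i = S[i:]+S[:i]):
  rot[0] = rrpqqpqrrpq$
  rot[1] = rpqqpqrrpq$r
  rot[2] = pqqpqrrpq$rr
  rot[3] = qqpqrrpq$rrp
  rot[4] = qpqrrpq$rrpq
  rot[5] = pqrrpq$rrpqq
  rot[6] = qrrpq$rrpqqp
  rot[7] = rrpq$rrpqqpq
  rot[8] = rpq$rrpqqpqr
  rot[9] = pq$rrpqqpqrr
  rot[10] = q$rrpqqpqrrp
  rot[11] = $rrpqqpqrrpq
Sorted (with $ < everything):
  sorted[0] = $rrpqqpqrrpq  (last char: 'q')
  sorted[1] = pq$rrpqqpqrr  (last char: 'r')
  sorted[2] = pqqpqrrpq$rr  (last char: 'r')
  sorted[3] = pqrrpq$rrpqq  (last char: 'q')
  sorted[4] = q$rrpqqpqrrp  (last char: 'p')
  sorted[5] = qpqrrpq$rrpq  (last char: 'q')
  sorted[6] = qqpqrrpq$rrp  (last char: 'p')
  sorted[7] = qrrpq$rrpqqp  (last char: 'p')
  sorted[8] = rpq$rrpqqpqr  (last char: 'r')
  sorted[9] = rpqqpqrrpq$r  (last char: 'r')
  sorted[10] = rrpq$rrpqqpq  (last char: 'q')
  sorted[11] = rrpqqpqrrpq$  (last char: '$')
Last column: qrrqpqpprrq$
Original string S is at sorted index 11

Answer: qrrqpqpprrq$
11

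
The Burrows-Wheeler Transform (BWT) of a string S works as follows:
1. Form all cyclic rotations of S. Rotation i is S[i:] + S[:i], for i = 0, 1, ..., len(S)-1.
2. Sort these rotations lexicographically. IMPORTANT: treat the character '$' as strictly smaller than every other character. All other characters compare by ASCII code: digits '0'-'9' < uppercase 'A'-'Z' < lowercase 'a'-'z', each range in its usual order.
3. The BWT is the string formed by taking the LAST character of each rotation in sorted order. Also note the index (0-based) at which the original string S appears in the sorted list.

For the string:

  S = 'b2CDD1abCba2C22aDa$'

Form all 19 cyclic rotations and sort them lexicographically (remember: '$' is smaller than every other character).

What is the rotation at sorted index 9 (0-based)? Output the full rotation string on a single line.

All 19 rotations (rotation i = S[i:]+S[:i]):
  rot[0] = b2CDD1abCba2C22aDa$
  rot[1] = 2CDD1abCba2C22aDa$b
  rot[2] = CDD1abCba2C22aDa$b2
  rot[3] = DD1abCba2C22aDa$b2C
  rot[4] = D1abCba2C22aDa$b2CD
  rot[5] = 1abCba2C22aDa$b2CDD
  rot[6] = abCba2C22aDa$b2CDD1
  rot[7] = bCba2C22aDa$b2CDD1a
  rot[8] = Cba2C22aDa$b2CDD1ab
  rot[9] = ba2C22aDa$b2CDD1abC
  rot[10] = a2C22aDa$b2CDD1abCb
  rot[11] = 2C22aDa$b2CDD1abCba
  rot[12] = C22aDa$b2CDD1abCba2
  rot[13] = 22aDa$b2CDD1abCba2C
  rot[14] = 2aDa$b2CDD1abCba2C2
  rot[15] = aDa$b2CDD1abCba2C22
  rot[16] = Da$b2CDD1abCba2C22a
  rot[17] = a$b2CDD1abCba2C22aD
  rot[18] = $b2CDD1abCba2C22aDa
Sorted (with $ < everything):
  sorted[0] = $b2CDD1abCba2C22aDa
  sorted[1] = 1abCba2C22aDa$b2CDD
  sorted[2] = 22aDa$b2CDD1abCba2C
  sorted[3] = 2C22aDa$b2CDD1abCba
  sorted[4] = 2CDD1abCba2C22aDa$b
  sorted[5] = 2aDa$b2CDD1abCba2C2
  sorted[6] = C22aDa$b2CDD1abCba2
  sorted[7] = CDD1abCba2C22aDa$b2
  sorted[8] = Cba2C22aDa$b2CDD1ab
  sorted[9] = D1abCba2C22aDa$b2CD
  sorted[10] = DD1abCba2C22aDa$b2C
  sorted[11] = Da$b2CDD1abCba2C22a
  sorted[12] = a$b2CDD1abCba2C22aD
  sorted[13] = a2C22aDa$b2CDD1abCb
  sorted[14] = aDa$b2CDD1abCba2C22
  sorted[15] = abCba2C22aDa$b2CDD1
  sorted[16] = b2CDD1abCba2C22aDa$
  sorted[17] = bCba2C22aDa$b2CDD1a
  sorted[18] = ba2C22aDa$b2CDD1abC
sorted[9] = D1abCba2C22aDa$b2CD

Answer: D1abCba2C22aDa$b2CD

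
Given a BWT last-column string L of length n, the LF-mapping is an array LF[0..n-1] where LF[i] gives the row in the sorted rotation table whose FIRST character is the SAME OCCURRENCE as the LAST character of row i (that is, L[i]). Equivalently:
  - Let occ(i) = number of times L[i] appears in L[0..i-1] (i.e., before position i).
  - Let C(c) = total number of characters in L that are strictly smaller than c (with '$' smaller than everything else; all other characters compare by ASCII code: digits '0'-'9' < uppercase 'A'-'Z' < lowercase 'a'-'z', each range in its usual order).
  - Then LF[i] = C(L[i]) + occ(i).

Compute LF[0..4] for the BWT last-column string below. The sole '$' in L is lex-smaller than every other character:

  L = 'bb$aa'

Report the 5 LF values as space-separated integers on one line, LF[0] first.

Answer: 3 4 0 1 2

Derivation:
Char counts: '$':1, 'a':2, 'b':2
C (first-col start): C('$')=0, C('a')=1, C('b')=3
L[0]='b': occ=0, LF[0]=C('b')+0=3+0=3
L[1]='b': occ=1, LF[1]=C('b')+1=3+1=4
L[2]='$': occ=0, LF[2]=C('$')+0=0+0=0
L[3]='a': occ=0, LF[3]=C('a')+0=1+0=1
L[4]='a': occ=1, LF[4]=C('a')+1=1+1=2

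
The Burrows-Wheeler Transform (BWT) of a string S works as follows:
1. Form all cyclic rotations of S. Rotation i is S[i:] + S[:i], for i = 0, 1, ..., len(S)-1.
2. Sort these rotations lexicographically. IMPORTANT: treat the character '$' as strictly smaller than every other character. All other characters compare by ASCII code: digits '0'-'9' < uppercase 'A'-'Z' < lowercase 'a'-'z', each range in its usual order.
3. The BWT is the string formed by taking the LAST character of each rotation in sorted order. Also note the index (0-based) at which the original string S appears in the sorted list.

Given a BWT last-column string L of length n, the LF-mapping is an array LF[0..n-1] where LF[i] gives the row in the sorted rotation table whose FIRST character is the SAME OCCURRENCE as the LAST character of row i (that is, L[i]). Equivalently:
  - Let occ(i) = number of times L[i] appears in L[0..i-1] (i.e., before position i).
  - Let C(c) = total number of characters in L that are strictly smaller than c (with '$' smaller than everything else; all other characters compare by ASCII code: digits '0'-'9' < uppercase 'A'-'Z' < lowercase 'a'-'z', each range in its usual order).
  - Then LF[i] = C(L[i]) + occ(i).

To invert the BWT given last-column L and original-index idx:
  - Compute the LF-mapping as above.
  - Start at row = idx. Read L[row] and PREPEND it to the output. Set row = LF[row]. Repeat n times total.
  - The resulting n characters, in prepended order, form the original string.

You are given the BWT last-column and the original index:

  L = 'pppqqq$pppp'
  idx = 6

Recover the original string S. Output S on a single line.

Answer: pqppqpqppp$

Derivation:
LF mapping: 1 2 3 8 9 10 0 4 5 6 7
Walk LF starting at row 6, prepending L[row]:
  step 1: row=6, L[6]='$', prepend. Next row=LF[6]=0
  step 2: row=0, L[0]='p', prepend. Next row=LF[0]=1
  step 3: row=1, L[1]='p', prepend. Next row=LF[1]=2
  step 4: row=2, L[2]='p', prepend. Next row=LF[2]=3
  step 5: row=3, L[3]='q', prepend. Next row=LF[3]=8
  step 6: row=8, L[8]='p', prepend. Next row=LF[8]=5
  step 7: row=5, L[5]='q', prepend. Next row=LF[5]=10
  step 8: row=10, L[10]='p', prepend. Next row=LF[10]=7
  step 9: row=7, L[7]='p', prepend. Next row=LF[7]=4
  step 10: row=4, L[4]='q', prepend. Next row=LF[4]=9
  step 11: row=9, L[9]='p', prepend. Next row=LF[9]=6
Reversed output: pqppqpqppp$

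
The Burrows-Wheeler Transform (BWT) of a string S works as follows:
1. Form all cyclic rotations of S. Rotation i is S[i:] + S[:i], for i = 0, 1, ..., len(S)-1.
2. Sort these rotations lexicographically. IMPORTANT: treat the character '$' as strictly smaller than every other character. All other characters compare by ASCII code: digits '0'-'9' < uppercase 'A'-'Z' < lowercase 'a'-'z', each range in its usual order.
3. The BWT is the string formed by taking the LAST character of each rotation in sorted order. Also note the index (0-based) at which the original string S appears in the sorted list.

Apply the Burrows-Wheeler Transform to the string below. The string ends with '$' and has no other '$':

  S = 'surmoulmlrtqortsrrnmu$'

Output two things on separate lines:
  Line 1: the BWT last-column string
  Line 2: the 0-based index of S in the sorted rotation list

All 22 rotations (rotation i = S[i:]+S[:i]):
  rot[0] = surmoulmlrtqortsrrnmu$
  rot[1] = urmoulmlrtqortsrrnmu$s
  rot[2] = rmoulmlrtqortsrrnmu$su
  rot[3] = moulmlrtqortsrrnmu$sur
  rot[4] = oulmlrtqortsrrnmu$surm
  rot[5] = ulmlrtqortsrrnmu$surmo
  rot[6] = lmlrtqortsrrnmu$surmou
  rot[7] = mlrtqortsrrnmu$surmoul
  rot[8] = lrtqortsrrnmu$surmoulm
  rot[9] = rtqortsrrnmu$surmoulml
  rot[10] = tqortsrrnmu$surmoulmlr
  rot[11] = qortsrrnmu$surmoulmlrt
  rot[12] = ortsrrnmu$surmoulmlrtq
  rot[13] = rtsrrnmu$surmoulmlrtqo
  rot[14] = tsrrnmu$surmoulmlrtqor
  rot[15] = srrnmu$surmoulmlrtqort
  rot[16] = rrnmu$surmoulmlrtqorts
  rot[17] = rnmu$surmoulmlrtqortsr
  rot[18] = nmu$surmoulmlrtqortsrr
  rot[19] = mu$surmoulmlrtqortsrrn
  rot[20] = u$surmoulmlrtqortsrrnm
  rot[21] = $surmoulmlrtqortsrrnmu
Sorted (with $ < everything):
  sorted[0] = $surmoulmlrtqortsrrnmu  (last char: 'u')
  sorted[1] = lmlrtqortsrrnmu$surmou  (last char: 'u')
  sorted[2] = lrtqortsrrnmu$surmoulm  (last char: 'm')
  sorted[3] = mlrtqortsrrnmu$surmoul  (last char: 'l')
  sorted[4] = moulmlrtqortsrrnmu$sur  (last char: 'r')
  sorted[5] = mu$surmoulmlrtqortsrrn  (last char: 'n')
  sorted[6] = nmu$surmoulmlrtqortsrr  (last char: 'r')
  sorted[7] = ortsrrnmu$surmoulmlrtq  (last char: 'q')
  sorted[8] = oulmlrtqortsrrnmu$surm  (last char: 'm')
  sorted[9] = qortsrrnmu$surmoulmlrt  (last char: 't')
  sorted[10] = rmoulmlrtqortsrrnmu$su  (last char: 'u')
  sorted[11] = rnmu$surmoulmlrtqortsr  (last char: 'r')
  sorted[12] = rrnmu$surmoulmlrtqorts  (last char: 's')
  sorted[13] = rtqortsrrnmu$surmoulml  (last char: 'l')
  sorted[14] = rtsrrnmu$surmoulmlrtqo  (last char: 'o')
  sorted[15] = srrnmu$surmoulmlrtqort  (last char: 't')
  sorted[16] = surmoulmlrtqortsrrnmu$  (last char: '$')
  sorted[17] = tqortsrrnmu$surmoulmlr  (last char: 'r')
  sorted[18] = tsrrnmu$surmoulmlrtqor  (last char: 'r')
  sorted[19] = u$surmoulmlrtqortsrrnm  (last char: 'm')
  sorted[20] = ulmlrtqortsrrnmu$surmo  (last char: 'o')
  sorted[21] = urmoulmlrtqortsrrnmu$s  (last char: 's')
Last column: uumlrnrqmturslot$rrmos
Original string S is at sorted index 16

Answer: uumlrnrqmturslot$rrmos
16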